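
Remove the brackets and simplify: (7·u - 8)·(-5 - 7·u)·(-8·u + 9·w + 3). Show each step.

(7·u - 8)·(-5 - 7·u)·(-8·u + 9·w + 3)
= (-35·u - 49·u^2 + 40 + 56·u)·(-8·u + 9·w + 3)    [distributive law]
= (21·u - 49·u^2 + 40)·(-8·u + 9·w + 3)    [combine like terms]
= -168·u^2 + 189·u·w + 63·u + 392·u^3 - 441·u^2·w - 147·u^2 - 320·u + 360·w + 120    [distributive law]
= -315·u^2 + 189·u·w - 257·u + 392·u^3 - 441·u^2·w + 360·w + 120    [combine like terms]

-315·u^2 + 189·u·w - 257·u + 392·u^3 - 441·u^2·w + 360·w + 120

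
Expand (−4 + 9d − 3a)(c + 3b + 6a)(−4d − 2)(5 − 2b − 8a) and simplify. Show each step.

−10cd + 4bcd + 76acd + 40c − 16bc − 34ac − 30bd + 12b^2d + 252abd + 120b − 48b^2 − 198ab − 60ad + 456a^2d + 240a − 204a^2 − 180cd^2 + 72bcd^2 + 288acd^2 − 540bd^2 + 216b^2d^2 + 1296abd^2 − 1080ad^2 + 1728a^2d^2 − 24abcd − 96a^2cd − 12abc − 48a^2c − 72ab^2d − 432a^2bd − 36ab^2 − 216a^2b − 576a^3d − 288a^3

(−4 + 9d − 3a)(c + 3b + 6a)(−4d − 2)(5 − 2b − 8a)
= (−4c − 12b − 24a + 9cd + 27bd + 54ad − 3ac − 9ab − 18a^2)(−4d − 2)(5 − 2b − 8a)    [distributive law]
= (16cd + 8c + 48bd + 24b + 96ad + 48a − 36cd^2 − 18cd − 108bd^2 − 54bd − 216ad^2 − 108ad + 12acd + 6ac + 36abd + 18ab + 72a^2d + 36a^2)(5 − 2b − 8a)    [distributive law]
= (−2cd + 8c − 6bd + 24b − 12ad + 48a − 36cd^2 − 108bd^2 − 216ad^2 + 12acd + 6ac + 36abd + 18ab + 72a^2d + 36a^2)(5 − 2b − 8a)    [combine like terms]
= −10cd + 4bcd + 16acd + 40c − 16bc − 64ac − 30bd + 12b^2d + 48abd + 120b − 48b^2 − 192ab − 60ad + 24abd + 96a^2d + 240a − 96ab − 384a^2 − 180cd^2 + 72bcd^2 + 288acd^2 − 540bd^2 + 216b^2d^2 + 864abd^2 − 1080ad^2 + 432abd^2 + 1728a^2d^2 + 60acd − 24abcd − 96a^2cd + 30ac − 12abc − 48a^2c + 180abd − 72ab^2d − 288a^2bd + 90ab − 36ab^2 − 144a^2b + 360a^2d − 144a^2bd − 576a^3d + 180a^2 − 72a^2b − 288a^3    [distributive law]
= −10cd + 4bcd + 76acd + 40c − 16bc − 34ac − 30bd + 12b^2d + 252abd + 120b − 48b^2 − 198ab − 60ad + 456a^2d + 240a − 204a^2 − 180cd^2 + 72bcd^2 + 288acd^2 − 540bd^2 + 216b^2d^2 + 1296abd^2 − 1080ad^2 + 1728a^2d^2 − 24abcd − 96a^2cd − 12abc − 48a^2c − 72ab^2d − 432a^2bd − 36ab^2 − 216a^2b − 576a^3d − 288a^3    [combine like terms]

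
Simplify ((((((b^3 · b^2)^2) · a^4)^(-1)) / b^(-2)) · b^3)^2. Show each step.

((((((b^3 · b^2)^2) · a^4)^(-1)) / b^(-2)) · b^3)^2
= ((((((b^3 · b^2)^2) · a^4)^(-1)) / b^(-2))^2) · ((b^3)^2)    [power of a product]
= ((((((b^3 · b^2)^2) · a^4)^(-1))^2) / ((b^(-2))^2)) · ((b^3)^2)    [power of a quotient]
= (((((b^3 · b^2)^2) · a^4)^(-2)) / ((b^(-2))^2)) · ((b^3)^2)    [power of a power]
= (((((b^3 · b^2)^2)^(-2)) · ((a^4)^(-2))) / ((b^(-2))^2)) · ((b^3)^2)    [power of a product]
= ((((b^3 · b^2)^(-4)) · ((a^4)^(-2))) / ((b^(-2))^2)) · ((b^3)^2)    [power of a power]
= (((((b^3)^(-4)) · ((b^2)^(-4))) · ((a^4)^(-2))) / ((b^(-2))^2)) · ((b^3)^2)    [power of a product]
= (((b^(-12) · ((b^2)^(-4))) · ((a^4)^(-2))) / ((b^(-2))^2)) · ((b^3)^2)    [power of a power]
= (((b^(-12) · b^(-8)) · ((a^4)^(-2))) / ((b^(-2))^2)) · ((b^3)^2)    [power of a power]
= ((b^(-20) · ((a^4)^(-2))) / ((b^(-2))^2)) · ((b^3)^2)    [product of powers]
= ((b^(-20) · a^(-8)) / ((b^(-2))^2)) · ((b^3)^2)    [power of a power]
= ((b^(-20) · a^(-8)) / b^(-4)) · ((b^3)^2)    [power of a power]
= ((b^(-20) · a^(-8)) / b^(-4)) · b^6    [power of a power]
= a^(-8)b^(-10)    [quotient of powers; product of powers]

a^(-8)b^(-10)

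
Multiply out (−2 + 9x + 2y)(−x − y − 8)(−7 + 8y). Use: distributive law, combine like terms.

490x − 483xy + 226y − 98y² − 112 + 63x² − 72x²y − 88xy² − 16y³

(−2 + 9x + 2y)(−x − y − 8)(−7 + 8y)
= (2x + 2y + 16 − 9x² − 9xy − 72x − 2xy − 2y² − 16y)(−7 + 8y)    [distributive law]
= (−70x − 14y + 16 − 9x² − 11xy − 2y²)(−7 + 8y)    [combine like terms]
= 490x − 560xy + 98y − 112y² − 112 + 128y + 63x² − 72x²y + 77xy − 88xy² + 14y² − 16y³    [distributive law]
= 490x − 483xy + 226y − 98y² − 112 + 63x² − 72x²y − 88xy² − 16y³    [combine like terms]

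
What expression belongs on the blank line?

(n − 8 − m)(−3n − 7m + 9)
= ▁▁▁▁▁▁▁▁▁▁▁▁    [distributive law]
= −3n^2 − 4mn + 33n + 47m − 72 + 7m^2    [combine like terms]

By distributive law:

−3n^2 − 7mn + 9n + 24n + 56m − 72 + 3mn + 7m^2 − 9m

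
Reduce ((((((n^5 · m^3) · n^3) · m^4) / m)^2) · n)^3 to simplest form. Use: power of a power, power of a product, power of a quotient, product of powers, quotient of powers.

m^36·n^51

((((((n^5 · m^3) · n^3) · m^4) / m)^2) · n)^3
= ((((((n^5 · m^3) · n^3) · m^4) / m)^2)^3) · (n^3)    [power of a product]
= (((((n^5 · m^3) · n^3) · m^4) / m)^6) · (n^3)    [power of a power]
= (((((n^5 · m^3) · n^3) · m^4)^6) / (m^6)) · (n^3)    [power of a quotient]
= (((((n^5 · m^3) · n^3)^6) · ((m^4)^6)) / (m^6)) · (n^3)    [power of a product]
= (((((n^5 · m^3)^6) · ((n^3)^6)) · ((m^4)^6)) / (m^6)) · (n^3)    [power of a product]
= ((((((n^5)^6) · ((m^3)^6)) · ((n^3)^6)) · ((m^4)^6)) / (m^6)) · (n^3)    [power of a product]
= ((((n^30 · ((m^3)^6)) · ((n^3)^6)) · ((m^4)^6)) / (m^6)) · (n^3)    [power of a power]
= ((((n^30 · m^18) · ((n^3)^6)) · ((m^4)^6)) / (m^6)) · (n^3)    [power of a power]
= ((((n^30 · m^18) · n^18) · ((m^4)^6)) / (m^6)) · (n^3)    [power of a power]
= ((((n^30 · m^18) · n^18) · m^24) / (m^6)) · (n^3)    [power of a power]
= m^36·n^51    [quotient of powers; product of powers]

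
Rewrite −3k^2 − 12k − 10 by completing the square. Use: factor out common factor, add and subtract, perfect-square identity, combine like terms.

−3(k + 2)^2 + 2

−3k^2 − 12k − 10
= −3(k^2 + 4k) − 10    [factor out -3 from the k-terms]
= −3(k^2 + 4k + 4 − 4) − 10    [add and subtract 4 inside the bracket]
= −3(k + 2)^2 + 12 − 10    [perfect-square identity]
= −3(k + 2)^2 + 2    [combine constants]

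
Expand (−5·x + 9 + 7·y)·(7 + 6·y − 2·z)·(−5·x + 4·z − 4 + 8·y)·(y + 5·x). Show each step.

(−5·x + 9 + 7·y)·(7 + 6·y − 2·z)·(−5·x + 4·z − 4 + 8·y)·(y + 5·x)
= (−35·x − 30·x·y + 10·x·z + 63 + 54·y − 18·z + 49·y + 42·y^2 − 14·y·z)·(−5·x + 4·z − 4 + 8·y)·(y + 5·x)    [distributive law]
= (−35·x − 30·x·y + 10·x·z + 63 + 103·y − 18·z + 42·y^2 − 14·y·z)·(−5·x + 4·z − 4 + 8·y)·(y + 5·x)    [combine like terms]
= (175·x^2 − 140·x·z + 140·x − 280·x·y + 150·x^2·y − 120·x·y·z + 120·x·y − 240·x·y^2 − 50·x^2·z + 40·x·z^2 − 40·x·z + 80·x·y·z − 315·x + 252·z − 252 + 504·y − 515·x·y + 412·y·z − 412·y + 824·y^2 + 90·x·z − 72·z^2 + 72·z − 144·y·z − 210·x·y^2 + 168·y^2·z − 168·y^2 + 336·y^3 + 70·x·y·z − 56·y·z^2 + 56·y·z − 112·y^2·z)·(y + 5·x)    [distributive law]
= (175·x^2 − 90·x·z − 175·x − 675·x·y + 150·x^2·y + 30·x·y·z − 450·x·y^2 − 50·x^2·z + 40·x·z^2 + 324·z − 252 + 92·y + 324·y·z + 656·y^2 − 72·z^2 + 56·y^2·z + 336·y^3 − 56·y·z^2)·(y + 5·x)    [combine like terms]
= 175·x^2·y + 875·x^3 − 90·x·y·z − 450·x^2·z − 175·x·y − 875·x^2 − 675·x·y^2 − 3375·x^2·y + 150·x^2·y^2 + 750·x^3·y + 30·x·y^2·z + 150·x^2·y·z − 450·x·y^3 − 2250·x^2·y^2 − 50·x^2·y·z − 250·x^3·z + 40·x·y·z^2 + 200·x^2·z^2 + 324·y·z + 1620·x·z − 252·y − 1260·x + 92·y^2 + 460·x·y + 324·y^2·z + 1620·x·y·z + 656·y^3 + 3280·x·y^2 − 72·y·z^2 − 360·x·z^2 + 56·y^3·z + 280·x·y^2·z + 336·y^4 + 1680·x·y^3 − 56·y^2·z^2 − 280·x·y·z^2    [distributive law]
= −3200·x^2·y + 875·x^3 + 1530·x·y·z − 450·x^2·z + 285·x·y − 875·x^2 + 2605·x·y^2 − 2100·x^2·y^2 + 750·x^3·y + 310·x·y^2·z + 100·x^2·y·z + 1230·x·y^3 − 250·x^3·z − 240·x·y·z^2 + 200·x^2·z^2 + 324·y·z + 1620·x·z − 252·y − 1260·x + 92·y^2 + 324·y^2·z + 656·y^3 − 72·y·z^2 − 360·x·z^2 + 56·y^3·z + 336·y^4 − 56·y^2·z^2    [combine like terms]

−3200·x^2·y + 875·x^3 + 1530·x·y·z − 450·x^2·z + 285·x·y − 875·x^2 + 2605·x·y^2 − 2100·x^2·y^2 + 750·x^3·y + 310·x·y^2·z + 100·x^2·y·z + 1230·x·y^3 − 250·x^3·z − 240·x·y·z^2 + 200·x^2·z^2 + 324·y·z + 1620·x·z − 252·y − 1260·x + 92·y^2 + 324·y^2·z + 656·y^3 − 72·y·z^2 − 360·x·z^2 + 56·y^3·z + 336·y^4 − 56·y^2·z^2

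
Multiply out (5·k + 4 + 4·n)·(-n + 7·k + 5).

(5·k + 4 + 4·n)·(-n + 7·k + 5)
= -5·k·n + 35·k^2 + 25·k - 4·n + 28·k + 20 - 4·n^2 + 28·k·n + 20·n    [distributive law]
= 23·k·n + 35·k^2 + 53·k + 16·n + 20 - 4·n^2    [combine like terms]

23·k·n + 35·k^2 + 53·k + 16·n + 20 - 4·n^2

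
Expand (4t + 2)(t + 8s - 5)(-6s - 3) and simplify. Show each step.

-24st² - 12t² - 192s²t + 12st + 54t - 96s² + 12s + 30

(4t + 2)(t + 8s - 5)(-6s - 3)
= (4t² + 32st - 20t + 2t + 16s - 10)(-6s - 3)    [distributive law]
= (4t² + 32st - 18t + 16s - 10)(-6s - 3)    [combine like terms]
= -24st² - 12t² - 192s²t - 96st + 108st + 54t - 96s² - 48s + 60s + 30    [distributive law]
= -24st² - 12t² - 192s²t + 12st + 54t - 96s² + 12s + 30    [combine like terms]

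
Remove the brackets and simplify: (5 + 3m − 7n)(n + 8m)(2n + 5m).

10n² + 105mn + 200m² − 141mn² − 217m²n + 120m³ − 14n³

(5 + 3m − 7n)(n + 8m)(2n + 5m)
= (5n + 40m + 3mn + 24m² − 7n² − 56mn)(2n + 5m)    [distributive law]
= (5n + 40m − 53mn + 24m² − 7n²)(2n + 5m)    [combine like terms]
= 10n² + 25mn + 80mn + 200m² − 106mn² − 265m²n + 48m²n + 120m³ − 14n³ − 35mn²    [distributive law]
= 10n² + 105mn + 200m² − 141mn² − 217m²n + 120m³ − 14n³    [combine like terms]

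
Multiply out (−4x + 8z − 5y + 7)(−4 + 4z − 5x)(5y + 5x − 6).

(−4x + 8z − 5y + 7)(−4 + 4z − 5x)(5y + 5x − 6)
= (16x − 16xz + 20x² − 32z + 32z² − 40xz + 20y − 20yz + 25xy − 28 + 28z − 35x)(5y + 5x − 6)    [distributive law]
= (−19x − 56xz + 20x² − 4z + 32z² + 20y − 20yz + 25xy − 28)(5y + 5x − 6)    [combine like terms]
= −95xy − 95x² + 114x − 280xyz − 280x²z + 336xz + 100x²y + 100x³ − 120x² − 20yz − 20xz + 24z + 160yz² + 160xz² − 192z² + 100y² + 100xy − 120y − 100y²z − 100xyz + 120yz + 125xy² + 125x²y − 150xy − 140y − 140x + 168    [distributive law]
= −145xy − 215x² − 26x − 380xyz − 280x²z + 316xz + 225x²y + 100x³ + 100yz + 24z + 160yz² + 160xz² − 192z² + 100y² − 260y − 100y²z + 125xy² + 168    [combine like terms]

−145xy − 215x² − 26x − 380xyz − 280x²z + 316xz + 225x²y + 100x³ + 100yz + 24z + 160yz² + 160xz² − 192z² + 100y² − 260y − 100y²z + 125xy² + 168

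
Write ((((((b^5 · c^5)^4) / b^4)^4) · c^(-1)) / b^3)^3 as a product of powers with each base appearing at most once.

b^183·c^237

((((((b^5 · c^5)^4) / b^4)^4) · c^(-1)) / b^3)^3
= ((((((b^5 · c^5)^4) / b^4)^4) · c^(-1))^3) / ((b^3)^3)    [power of a quotient]
= ((((((b^5 · c^5)^4) / b^4)^4)^3) · ((c^(-1))^3)) / ((b^3)^3)    [power of a product]
= (((((b^5 · c^5)^4) / b^4)^12) · ((c^(-1))^3)) / ((b^3)^3)    [power of a power]
= (((((b^5 · c^5)^4)^12) / ((b^4)^12)) · ((c^(-1))^3)) / ((b^3)^3)    [power of a quotient]
= ((((b^5 · c^5)^48) / ((b^4)^12)) · ((c^(-1))^3)) / ((b^3)^3)    [power of a power]
= (((((b^5)^48) · ((c^5)^48)) / ((b^4)^12)) · ((c^(-1))^3)) / ((b^3)^3)    [power of a product]
= (((b^240 · ((c^5)^48)) / ((b^4)^12)) · ((c^(-1))^3)) / ((b^3)^3)    [power of a power]
= (((b^240 · c^240) / ((b^4)^12)) · ((c^(-1))^3)) / ((b^3)^3)    [power of a power]
= (((b^240 · c^240) / b^48) · ((c^(-1))^3)) / ((b^3)^3)    [power of a power]
= (((b^240 · c^240) / b^48) · c^(-3)) / ((b^3)^3)    [power of a power]
= (((b^240 · c^240) / b^48) · c^(-3)) / b^9    [power of a power]
= b^183·c^237    [quotient of powers; product of powers]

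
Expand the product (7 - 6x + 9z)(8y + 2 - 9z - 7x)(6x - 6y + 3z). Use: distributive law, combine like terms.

702xy - 336y^2 + 438yz + 84x - 84y + 42z - 453xz - 135z^2 - 366x^2 - 540x^2y + 288xy^2 + 342xyz + 72x^2z - 513xz^2 + 252x^3 - 432y^2z + 702yz^2 - 243z^3

(7 - 6x + 9z)(8y + 2 - 9z - 7x)(6x - 6y + 3z)
= (56y + 14 - 63z - 49x - 48xy - 12x + 54xz + 42x^2 + 72yz + 18z - 81z^2 - 63xz)(6x - 6y + 3z)    [distributive law]
= (56y + 14 - 45z - 61x - 48xy - 9xz + 42x^2 + 72yz - 81z^2)(6x - 6y + 3z)    [combine like terms]
= 336xy - 336y^2 + 168yz + 84x - 84y + 42z - 270xz + 270yz - 135z^2 - 366x^2 + 366xy - 183xz - 288x^2y + 288xy^2 - 144xyz - 54x^2z + 54xyz - 27xz^2 + 252x^3 - 252x^2y + 126x^2z + 432xyz - 432y^2z + 216yz^2 - 486xz^2 + 486yz^2 - 243z^3    [distributive law]
= 702xy - 336y^2 + 438yz + 84x - 84y + 42z - 453xz - 135z^2 - 366x^2 - 540x^2y + 288xy^2 + 342xyz + 72x^2z - 513xz^2 + 252x^3 - 432y^2z + 702yz^2 - 243z^3    [combine like terms]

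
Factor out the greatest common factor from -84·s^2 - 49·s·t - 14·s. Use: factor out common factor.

7·s(-12·s - 7·t - 2)

-84·s^2 - 49·s·t - 14·s
= 7(-12·s^2 - 7·s·t - 2·s)    [factor out 7]
= 7·s(-12·s - 7·t - 2)    [factor out s]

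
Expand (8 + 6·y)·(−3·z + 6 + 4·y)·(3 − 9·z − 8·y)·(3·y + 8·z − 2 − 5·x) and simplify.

−2004·y·z − 4464·z² + 2160·z + 2520·x·z − 3468·y·z² + 1728·z³ − 1080·x·z² − 5054·y²·z + 2370·x·y·z + 792·y − 288 − 720·x + 404·y² + 900·x·y − 1032·y³ + 2360·x·y² − 90·y²·z² + 1296·y·z³ − 810·x·y·z² − 1752·y³·z + 360·x·y²·z − 576·y⁴ + 960·x·y³

(8 + 6·y)·(−3·z + 6 + 4·y)·(3 − 9·z − 8·y)·(3·y + 8·z − 2 − 5·x)
= (−24·z + 48 + 32·y − 18·y·z + 36·y + 24·y²)·(3 − 9·z − 8·y)·(3·y + 8·z − 2 − 5·x)    [distributive law]
= (−24·z + 48 + 68·y − 18·y·z + 24·y²)·(3 − 9·z − 8·y)·(3·y + 8·z − 2 − 5·x)    [combine like terms]
= (−72·z + 216·z² + 192·y·z + 144 − 432·z − 384·y + 204·y − 612·y·z − 544·y² − 54·y·z + 162·y·z² + 144·y²·z + 72·y² − 216·y²·z − 192·y³)·(3·y + 8·z − 2 − 5·x)    [distributive law]
= (−504·z + 216·z² − 474·y·z + 144 − 180·y − 472·y² + 162·y·z² − 72·y²·z − 192·y³)·(3·y + 8·z − 2 − 5·x)    [combine like terms]
= −1512·y·z − 4032·z² + 1008·z + 2520·x·z + 648·y·z² + 1728·z³ − 432·z² − 1080·x·z² − 1422·y²·z − 3792·y·z² + 948·y·z + 2370·x·y·z + 432·y + 1152·z − 288 − 720·x − 540·y² − 1440·y·z + 360·y + 900·x·y − 1416·y³ − 3776·y²·z + 944·y² + 2360·x·y² + 486·y²·z² + 1296·y·z³ − 324·y·z² − 810·x·y·z² − 216·y³·z − 576·y²·z² + 144·y²·z + 360·x·y²·z − 576·y⁴ − 1536·y³·z + 384·y³ + 960·x·y³    [distributive law]
= −2004·y·z − 4464·z² + 2160·z + 2520·x·z − 3468·y·z² + 1728·z³ − 1080·x·z² − 5054·y²·z + 2370·x·y·z + 792·y − 288 − 720·x + 404·y² + 900·x·y − 1032·y³ + 2360·x·y² − 90·y²·z² + 1296·y·z³ − 810·x·y·z² − 1752·y³·z + 360·x·y²·z − 576·y⁴ + 960·x·y³    [combine like terms]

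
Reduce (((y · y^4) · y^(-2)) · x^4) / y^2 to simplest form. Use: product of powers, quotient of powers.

x^4y

(((y · y^4) · y^(-2)) · x^4) / y^2
= ((y^5 · y^(-2)) · x^4) / y^2    [product of powers]
= (y^3 · x^4) / y^2    [product of powers]
= x^4y    [quotient of powers]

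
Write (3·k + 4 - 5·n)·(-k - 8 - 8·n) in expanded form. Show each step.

(3·k + 4 - 5·n)·(-k - 8 - 8·n)
= -3·k² - 24·k - 24·k·n - 4·k - 32 - 32·n + 5·k·n + 40·n + 40·n²    [distributive law]
= -3·k² - 28·k - 19·k·n - 32 + 8·n + 40·n²    [combine like terms]

-3·k² - 28·k - 19·k·n - 32 + 8·n + 40·n²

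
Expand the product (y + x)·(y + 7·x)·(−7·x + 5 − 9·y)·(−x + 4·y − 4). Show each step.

−397·x^2·y^2 − 307·x·y^3 + 471·x·y^2 + 56·y^3 − 20·y^2 − 36·y^4 − 77·x^3·y + 576·x^2·y − 160·x·y + 49·x^4 + 161·x^3 − 140·x^2

(y + x)·(y + 7·x)·(−7·x + 5 − 9·y)·(−x + 4·y − 4)
= (y^2 + 7·x·y + x·y + 7·x^2)·(−7·x + 5 − 9·y)·(−x + 4·y − 4)    [distributive law]
= (y^2 + 8·x·y + 7·x^2)·(−7·x + 5 − 9·y)·(−x + 4·y − 4)    [combine like terms]
= (−7·x·y^2 + 5·y^2 − 9·y^3 − 56·x^2·y + 40·x·y − 72·x·y^2 − 49·x^3 + 35·x^2 − 63·x^2·y)·(−x + 4·y − 4)    [distributive law]
= (−79·x·y^2 + 5·y^2 − 9·y^3 − 119·x^2·y + 40·x·y − 49·x^3 + 35·x^2)·(−x + 4·y − 4)    [combine like terms]
= 79·x^2·y^2 − 316·x·y^3 + 316·x·y^2 − 5·x·y^2 + 20·y^3 − 20·y^2 + 9·x·y^3 − 36·y^4 + 36·y^3 + 119·x^3·y − 476·x^2·y^2 + 476·x^2·y − 40·x^2·y + 160·x·y^2 − 160·x·y + 49·x^4 − 196·x^3·y + 196·x^3 − 35·x^3 + 140·x^2·y − 140·x^2    [distributive law]
= −397·x^2·y^2 − 307·x·y^3 + 471·x·y^2 + 56·y^3 − 20·y^2 − 36·y^4 − 77·x^3·y + 576·x^2·y − 160·x·y + 49·x^4 + 161·x^3 − 140·x^2    [combine like terms]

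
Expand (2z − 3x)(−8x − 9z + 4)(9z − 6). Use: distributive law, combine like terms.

(2z − 3x)(−8x − 9z + 4)(9z − 6)
= (−16xz − 18z^2 + 8z + 24x^2 + 27xz − 12x)(9z − 6)    [distributive law]
= (11xz − 18z^2 + 8z + 24x^2 − 12x)(9z − 6)    [combine like terms]
= 99xz^2 − 66xz − 162z^3 + 108z^2 + 72z^2 − 48z + 216x^2z − 144x^2 − 108xz + 72x    [distributive law]
= 99xz^2 − 174xz − 162z^3 + 180z^2 − 48z + 216x^2z − 144x^2 + 72x    [combine like terms]

99xz^2 − 174xz − 162z^3 + 180z^2 − 48z + 216x^2z − 144x^2 + 72x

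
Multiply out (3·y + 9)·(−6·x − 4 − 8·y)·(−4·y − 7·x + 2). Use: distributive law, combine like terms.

240·x·y^2 + 126·x^2·y + 768·x·y + 288·y^2 − 24·y + 96·y^3 + 378·x^2 + 144·x − 72

(3·y + 9)·(−6·x − 4 − 8·y)·(−4·y − 7·x + 2)
= (−18·x·y − 12·y − 24·y^2 − 54·x − 36 − 72·y)·(−4·y − 7·x + 2)    [distributive law]
= (−18·x·y − 84·y − 24·y^2 − 54·x − 36)·(−4·y − 7·x + 2)    [combine like terms]
= 72·x·y^2 + 126·x^2·y − 36·x·y + 336·y^2 + 588·x·y − 168·y + 96·y^3 + 168·x·y^2 − 48·y^2 + 216·x·y + 378·x^2 − 108·x + 144·y + 252·x − 72    [distributive law]
= 240·x·y^2 + 126·x^2·y + 768·x·y + 288·y^2 − 24·y + 96·y^3 + 378·x^2 + 144·x − 72    [combine like terms]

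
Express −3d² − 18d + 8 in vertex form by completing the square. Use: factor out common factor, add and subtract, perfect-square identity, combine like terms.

−3d² − 18d + 8
= −3(d² + 6d) + 8    [factor out -3 from the d-terms]
= −3(d² + 6d + 9 − 9) + 8    [add and subtract 9 inside the bracket]
= −3(d + 3)² + 27 + 8    [perfect-square identity]
= −3(d + 3)² + 35    [combine constants]

−3(d + 3)² + 35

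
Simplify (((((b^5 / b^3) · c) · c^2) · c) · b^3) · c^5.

b^5c^9

(((((b^5 / b^3) · c) · c^2) · c) · b^3) · c^5
= ((((b^2 · c) · c^2) · c) · b^3) · c^5    [quotient of powers]
= b^5c^9    [product of powers]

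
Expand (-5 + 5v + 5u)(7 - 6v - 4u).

(-5 + 5v + 5u)(7 - 6v - 4u)
= -35 + 30v + 20u + 35v - 30v^2 - 20uv + 35u - 30uv - 20u^2    [distributive law]
= -35 + 65v + 55u - 30v^2 - 50uv - 20u^2    [combine like terms]

-35 + 65v + 55u - 30v^2 - 50uv - 20u^2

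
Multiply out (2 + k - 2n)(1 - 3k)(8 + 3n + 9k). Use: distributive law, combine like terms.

(2 + k - 2n)(1 - 3k)(8 + 3n + 9k)
= (2 - 6k + k - 3k^2 - 2n + 6kn)(8 + 3n + 9k)    [distributive law]
= (2 - 5k - 3k^2 - 2n + 6kn)(8 + 3n + 9k)    [combine like terms]
= 16 + 6n + 18k - 40k - 15kn - 45k^2 - 24k^2 - 9k^2n - 27k^3 - 16n - 6n^2 - 18kn + 48kn + 18kn^2 + 54k^2n    [distributive law]
= 16 - 10n - 22k + 15kn - 69k^2 + 45k^2n - 27k^3 - 6n^2 + 18kn^2    [combine like terms]

16 - 10n - 22k + 15kn - 69k^2 + 45k^2n - 27k^3 - 6n^2 + 18kn^2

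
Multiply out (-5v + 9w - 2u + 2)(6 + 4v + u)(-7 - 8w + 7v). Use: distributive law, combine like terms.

238v + 302vw - 14v^2 + 412v^2w - 140v^3 + 21uv + 167uvw - 91uv^2 - 474w - 432w^2 - 288vw^2 + 17uw - 72uw^2 + 70u + 14u^2 + 16u^2w - 14u^2v - 84

(-5v + 9w - 2u + 2)(6 + 4v + u)(-7 - 8w + 7v)
= (-30v - 20v^2 - 5uv + 54w + 36vw + 9uw - 12u - 8uv - 2u^2 + 12 + 8v + 2u)(-7 - 8w + 7v)    [distributive law]
= (-22v - 20v^2 - 13uv + 54w + 36vw + 9uw - 10u - 2u^2 + 12)(-7 - 8w + 7v)    [combine like terms]
= 154v + 176vw - 154v^2 + 140v^2 + 160v^2w - 140v^3 + 91uv + 104uvw - 91uv^2 - 378w - 432w^2 + 378vw - 252vw - 288vw^2 + 252v^2w - 63uw - 72uw^2 + 63uvw + 70u + 80uw - 70uv + 14u^2 + 16u^2w - 14u^2v - 84 - 96w + 84v    [distributive law]
= 238v + 302vw - 14v^2 + 412v^2w - 140v^3 + 21uv + 167uvw - 91uv^2 - 474w - 432w^2 - 288vw^2 + 17uw - 72uw^2 + 70u + 14u^2 + 16u^2w - 14u^2v - 84    [combine like terms]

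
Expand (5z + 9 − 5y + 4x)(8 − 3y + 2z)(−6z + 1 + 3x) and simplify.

(5z + 9 − 5y + 4x)(8 − 3y + 2z)(−6z + 1 + 3x)
= (40z − 15yz + 10z^2 + 72 − 27y + 18z − 40y + 15y^2 − 10yz + 32x − 12xy + 8xz)(−6z + 1 + 3x)    [distributive law]
= (58z − 25yz + 10z^2 + 72 − 67y + 15y^2 + 32x − 12xy + 8xz)(−6z + 1 + 3x)    [combine like terms]
= −348z^2 + 58z + 174xz + 150yz^2 − 25yz − 75xyz − 60z^3 + 10z^2 + 30xz^2 − 432z + 72 + 216x + 402yz − 67y − 201xy − 90y^2z + 15y^2 + 45xy^2 − 192xz + 32x + 96x^2 + 72xyz − 12xy − 36x^2y − 48xz^2 + 8xz + 24x^2z    [distributive law]
= −338z^2 − 374z − 10xz + 150yz^2 + 377yz − 3xyz − 60z^3 − 18xz^2 + 72 + 248x − 67y − 213xy − 90y^2z + 15y^2 + 45xy^2 + 96x^2 − 36x^2y + 24x^2z    [combine like terms]

−338z^2 − 374z − 10xz + 150yz^2 + 377yz − 3xyz − 60z^3 − 18xz^2 + 72 + 248x − 67y − 213xy − 90y^2z + 15y^2 + 45xy^2 + 96x^2 − 36x^2y + 24x^2z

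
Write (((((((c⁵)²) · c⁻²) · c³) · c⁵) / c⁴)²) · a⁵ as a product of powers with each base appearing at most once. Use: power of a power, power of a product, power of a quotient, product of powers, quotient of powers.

a⁵c²⁴

(((((((c⁵)²) · c⁻²) · c³) · c⁵) / c⁴)²) · a⁵
= (((((((c⁵)²) · c⁻²) · c³) · c⁵)²) / ((c⁴)²)) · a⁵    [power of a quotient]
= (((((((c⁵)²) · c⁻²) · c³)²) · ((c⁵)²)) / ((c⁴)²)) · a⁵    [power of a product]
= (((((((c⁵)²) · c⁻²)²) · ((c³)²)) · ((c⁵)²)) / ((c⁴)²)) · a⁵    [power of a product]
= (((((((c⁵)²)²) · ((c⁻²)²)) · ((c³)²)) · ((c⁵)²)) / ((c⁴)²)) · a⁵    [power of a product]
= ((((((c⁵)⁴) · ((c⁻²)²)) · ((c³)²)) · ((c⁵)²)) / ((c⁴)²)) · a⁵    [power of a power]
= ((((c²⁰ · ((c⁻²)²)) · ((c³)²)) · ((c⁵)²)) / ((c⁴)²)) · a⁵    [power of a power]
= ((((c²⁰ · c⁻⁴) · ((c³)²)) · ((c⁵)²)) / ((c⁴)²)) · a⁵    [power of a power]
= (((c¹⁶ · ((c³)²)) · ((c⁵)²)) / ((c⁴)²)) · a⁵    [product of powers]
= (((c¹⁶ · c⁶) · ((c⁵)²)) / ((c⁴)²)) · a⁵    [power of a power]
= ((c²² · ((c⁵)²)) / ((c⁴)²)) · a⁵    [product of powers]
= ((c²² · c¹⁰) / ((c⁴)²)) · a⁵    [power of a power]
= (c³² / ((c⁴)²)) · a⁵    [product of powers]
= (c³² / c⁸) · a⁵    [power of a power]
= c²⁴ · a⁵    [quotient of powers]
= a⁵c²⁴    [rearrange]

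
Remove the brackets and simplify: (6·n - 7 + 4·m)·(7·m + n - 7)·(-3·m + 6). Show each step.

(6·n - 7 + 4·m)·(7·m + n - 7)·(-3·m + 6)
= (42·m·n + 6·n² - 42·n - 49·m - 7·n + 49 + 28·m² + 4·m·n - 28·m)·(-3·m + 6)    [distributive law]
= (46·m·n + 6·n² - 49·n - 77·m + 49 + 28·m²)·(-3·m + 6)    [combine like terms]
= -138·m²·n + 276·m·n - 18·m·n² + 36·n² + 147·m·n - 294·n + 231·m² - 462·m - 147·m + 294 - 84·m³ + 168·m²    [distributive law]
= -138·m²·n + 423·m·n - 18·m·n² + 36·n² - 294·n + 399·m² - 609·m + 294 - 84·m³    [combine like terms]

-138·m²·n + 423·m·n - 18·m·n² + 36·n² - 294·n + 399·m² - 609·m + 294 - 84·m³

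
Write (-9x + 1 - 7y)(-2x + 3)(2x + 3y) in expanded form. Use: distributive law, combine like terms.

36x^3 + 82x^2y - 58x^2 - 129xy + 6x + 9y + 42xy^2 - 63y^2

(-9x + 1 - 7y)(-2x + 3)(2x + 3y)
= (18x^2 - 27x - 2x + 3 + 14xy - 21y)(2x + 3y)    [distributive law]
= (18x^2 - 29x + 3 + 14xy - 21y)(2x + 3y)    [combine like terms]
= 36x^3 + 54x^2y - 58x^2 - 87xy + 6x + 9y + 28x^2y + 42xy^2 - 42xy - 63y^2    [distributive law]
= 36x^3 + 82x^2y - 58x^2 - 129xy + 6x + 9y + 42xy^2 - 63y^2    [combine like terms]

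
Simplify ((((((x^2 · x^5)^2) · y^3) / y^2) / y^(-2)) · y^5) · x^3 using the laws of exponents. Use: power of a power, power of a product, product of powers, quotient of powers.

x^17y^8

((((((x^2 · x^5)^2) · y^3) / y^2) / y^(-2)) · y^5) · x^3
= (((((((x^2)^2) · ((x^5)^2)) · y^3) / y^2) / y^(-2)) · y^5) · x^3    [power of a product]
= (((((x^4 · ((x^5)^2)) · y^3) / y^2) / y^(-2)) · y^5) · x^3    [power of a power]
= (((((x^4 · x^10) · y^3) / y^2) / y^(-2)) · y^5) · x^3    [power of a power]
= ((((x^14 · y^3) / y^2) / y^(-2)) · y^5) · x^3    [product of powers]
= x^17y^8    [quotient of powers; product of powers]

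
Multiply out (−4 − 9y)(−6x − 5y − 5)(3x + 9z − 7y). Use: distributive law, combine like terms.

(−4 − 9y)(−6x − 5y − 5)(3x + 9z − 7y)
= (24x + 20y + 20 + 54xy + 45y^2 + 45y)(3x + 9z − 7y)    [distributive law]
= (24x + 65y + 20 + 54xy + 45y^2)(3x + 9z − 7y)    [combine like terms]
= 72x^2 + 216xz − 168xy + 195xy + 585yz − 455y^2 + 60x + 180z − 140y + 162x^2y + 486xyz − 378xy^2 + 135xy^2 + 405y^2z − 315y^3    [distributive law]
= 72x^2 + 216xz + 27xy + 585yz − 455y^2 + 60x + 180z − 140y + 162x^2y + 486xyz − 243xy^2 + 405y^2z − 315y^3    [combine like terms]

72x^2 + 216xz + 27xy + 585yz − 455y^2 + 60x + 180z − 140y + 162x^2y + 486xyz − 243xy^2 + 405y^2z − 315y^3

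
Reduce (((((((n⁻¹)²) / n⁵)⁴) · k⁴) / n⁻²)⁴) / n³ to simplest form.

(((((((n⁻¹)²) / n⁵)⁴) · k⁴) / n⁻²)⁴) / n³
= (((((((n⁻¹)²) / n⁵)⁴) · k⁴)⁴) / ((n⁻²)⁴)) / n³    [power of a quotient]
= (((((((n⁻¹)²) / n⁵)⁴)⁴) · ((k⁴)⁴)) / ((n⁻²)⁴)) / n³    [power of a product]
= ((((((n⁻¹)²) / n⁵)¹⁶) · ((k⁴)⁴)) / ((n⁻²)⁴)) / n³    [power of a power]
= ((((((n⁻¹)²)¹⁶) / ((n⁵)¹⁶)) · ((k⁴)⁴)) / ((n⁻²)⁴)) / n³    [power of a quotient]
= (((((n⁻¹)³²) / ((n⁵)¹⁶)) · ((k⁴)⁴)) / ((n⁻²)⁴)) / n³    [power of a power]
= (((n⁻³² / ((n⁵)¹⁶)) · ((k⁴)⁴)) / ((n⁻²)⁴)) / n³    [power of a power]
= (((n⁻³² / n⁸⁰) · ((k⁴)⁴)) / ((n⁻²)⁴)) / n³    [power of a power]
= ((n⁻¹¹² · ((k⁴)⁴)) / ((n⁻²)⁴)) / n³    [quotient of powers]
= ((n⁻¹¹² · k¹⁶) / ((n⁻²)⁴)) / n³    [power of a power]
= ((n⁻¹¹² · k¹⁶) / n⁻⁸) / n³    [power of a power]
= k¹⁶n⁻¹⁰⁷    [quotient of powers; product of powers]

k¹⁶n⁻¹⁰⁷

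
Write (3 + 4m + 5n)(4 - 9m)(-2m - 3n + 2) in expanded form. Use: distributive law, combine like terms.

-46m + 4n + 24 - 50m^2 - 97mn + 72m^3 + 198m^2n - 60n^2 + 135mn^2

(3 + 4m + 5n)(4 - 9m)(-2m - 3n + 2)
= (12 - 27m + 16m - 36m^2 + 20n - 45mn)(-2m - 3n + 2)    [distributive law]
= (12 - 11m - 36m^2 + 20n - 45mn)(-2m - 3n + 2)    [combine like terms]
= -24m - 36n + 24 + 22m^2 + 33mn - 22m + 72m^3 + 108m^2n - 72m^2 - 40mn - 60n^2 + 40n + 90m^2n + 135mn^2 - 90mn    [distributive law]
= -46m + 4n + 24 - 50m^2 - 97mn + 72m^3 + 198m^2n - 60n^2 + 135mn^2    [combine like terms]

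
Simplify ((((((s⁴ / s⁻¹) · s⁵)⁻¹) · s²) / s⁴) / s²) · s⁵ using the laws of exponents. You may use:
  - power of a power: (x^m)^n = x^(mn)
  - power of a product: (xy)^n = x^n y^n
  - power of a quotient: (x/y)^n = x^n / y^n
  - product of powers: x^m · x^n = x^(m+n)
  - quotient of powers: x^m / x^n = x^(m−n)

s⁻⁹

((((((s⁴ / s⁻¹) · s⁵)⁻¹) · s²) / s⁴) / s²) · s⁵
= ((((((s⁴ / s⁻¹)⁻¹) · ((s⁵)⁻¹)) · s²) / s⁴) / s²) · s⁵    [power of a product]
= (((((((s⁴)⁻¹) / ((s⁻¹)⁻¹)) · ((s⁵)⁻¹)) · s²) / s⁴) / s²) · s⁵    [power of a quotient]
= (((((s⁻⁴ / ((s⁻¹)⁻¹)) · ((s⁵)⁻¹)) · s²) / s⁴) / s²) · s⁵    [power of a power]
= (((((s⁻⁴ / s) · ((s⁵)⁻¹)) · s²) / s⁴) / s²) · s⁵    [power of a power]
= ((((s⁻⁵ · ((s⁵)⁻¹)) · s²) / s⁴) / s²) · s⁵    [quotient of powers]
= ((((s⁻⁵ · s⁻⁵) · s²) / s⁴) / s²) · s⁵    [power of a power]
= (((s⁻¹⁰ · s²) / s⁴) / s²) · s⁵    [product of powers]
= ((s⁻⁸ / s⁴) / s²) · s⁵    [product of powers]
= (s⁻¹² / s²) · s⁵    [quotient of powers]
= s⁻¹⁴ · s⁵    [quotient of powers]
= s⁻⁹    [product of powers]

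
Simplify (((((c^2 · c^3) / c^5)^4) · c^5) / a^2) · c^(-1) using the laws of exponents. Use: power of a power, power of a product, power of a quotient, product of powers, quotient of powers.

(((((c^2 · c^3) / c^5)^4) · c^5) / a^2) · c^(-1)
= (((((c^2 · c^3)^4) / ((c^5)^4)) · c^5) / a^2) · c^(-1)    [power of a quotient]
= ((((((c^2)^4) · ((c^3)^4)) / ((c^5)^4)) · c^5) / a^2) · c^(-1)    [power of a product]
= ((((c^8 · ((c^3)^4)) / ((c^5)^4)) · c^5) / a^2) · c^(-1)    [power of a power]
= ((((c^8 · c^12) / ((c^5)^4)) · c^5) / a^2) · c^(-1)    [power of a power]
= (((c^20 / ((c^5)^4)) · c^5) / a^2) · c^(-1)    [product of powers]
= (((c^20 / c^20) · c^5) / a^2) · c^(-1)    [power of a power]
= ((c^0 · c^5) / a^2) · c^(-1)    [quotient of powers]
= (c^5 / a^2) · c^(-1)    [product of powers]
= a^(-2)c^4    [quotient of powers; product of powers]

a^(-2)c^4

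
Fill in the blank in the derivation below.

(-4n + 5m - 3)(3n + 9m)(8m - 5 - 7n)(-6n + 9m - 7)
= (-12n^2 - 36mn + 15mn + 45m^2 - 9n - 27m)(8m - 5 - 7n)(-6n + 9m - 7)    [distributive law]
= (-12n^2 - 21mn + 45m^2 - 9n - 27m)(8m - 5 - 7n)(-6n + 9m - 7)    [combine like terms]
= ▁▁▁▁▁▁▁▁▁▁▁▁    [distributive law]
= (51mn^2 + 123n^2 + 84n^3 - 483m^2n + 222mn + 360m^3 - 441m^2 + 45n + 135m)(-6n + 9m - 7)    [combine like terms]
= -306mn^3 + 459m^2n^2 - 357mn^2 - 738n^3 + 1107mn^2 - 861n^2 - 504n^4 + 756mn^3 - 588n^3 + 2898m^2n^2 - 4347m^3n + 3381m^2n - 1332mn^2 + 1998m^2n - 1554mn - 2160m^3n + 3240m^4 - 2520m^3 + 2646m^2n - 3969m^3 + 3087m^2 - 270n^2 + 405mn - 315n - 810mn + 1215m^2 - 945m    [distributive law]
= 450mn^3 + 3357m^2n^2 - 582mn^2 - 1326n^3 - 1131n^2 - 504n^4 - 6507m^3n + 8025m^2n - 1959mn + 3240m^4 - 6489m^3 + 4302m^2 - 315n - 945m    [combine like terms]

Applying distributive law to the line above:

(-96mn^2 + 60n^2 + 84n^3 - 168m^2n + 105mn + 147mn^2 + 360m^3 - 225m^2 - 315m^2n - 72mn + 45n + 63n^2 - 216m^2 + 135m + 189mn)(-6n + 9m - 7)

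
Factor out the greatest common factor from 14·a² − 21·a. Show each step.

7·a(2·a − 3)

14·a² − 21·a
= 7(2·a² − 3·a)    [factor out 7]
= 7·a(2·a − 3)    [factor out a]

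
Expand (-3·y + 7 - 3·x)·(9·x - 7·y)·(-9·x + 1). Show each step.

(-3·y + 7 - 3·x)·(9·x - 7·y)·(-9·x + 1)
= (-27·x·y + 21·y² + 63·x - 49·y - 27·x² + 21·x·y)·(-9·x + 1)    [distributive law]
= (-6·x·y + 21·y² + 63·x - 49·y - 27·x²)·(-9·x + 1)    [combine like terms]
= 54·x²·y - 6·x·y - 189·x·y² + 21·y² - 567·x² + 63·x + 441·x·y - 49·y + 243·x³ - 27·x²    [distributive law]
= 54·x²·y + 435·x·y - 189·x·y² + 21·y² - 594·x² + 63·x - 49·y + 243·x³    [combine like terms]

54·x²·y + 435·x·y - 189·x·y² + 21·y² - 594·x² + 63·x - 49·y + 243·x³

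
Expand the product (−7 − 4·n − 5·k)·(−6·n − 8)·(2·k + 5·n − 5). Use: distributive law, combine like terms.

198·k·n + 250·n^2 − 90·n − 88·k − 280 + 198·k·n^2 + 120·n^3 + 60·k^2·n + 80·k^2

(−7 − 4·n − 5·k)·(−6·n − 8)·(2·k + 5·n − 5)
= (42·n + 56 + 24·n^2 + 32·n + 30·k·n + 40·k)·(2·k + 5·n − 5)    [distributive law]
= (74·n + 56 + 24·n^2 + 30·k·n + 40·k)·(2·k + 5·n − 5)    [combine like terms]
= 148·k·n + 370·n^2 − 370·n + 112·k + 280·n − 280 + 48·k·n^2 + 120·n^3 − 120·n^2 + 60·k^2·n + 150·k·n^2 − 150·k·n + 80·k^2 + 200·k·n − 200·k    [distributive law]
= 198·k·n + 250·n^2 − 90·n − 88·k − 280 + 198·k·n^2 + 120·n^3 + 60·k^2·n + 80·k^2    [combine like terms]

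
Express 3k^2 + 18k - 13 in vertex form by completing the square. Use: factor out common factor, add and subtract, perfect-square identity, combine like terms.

3(k + 3)^2 - 40

3k^2 + 18k - 13
= 3(k^2 + 6k) - 13    [factor out 3 from the k-terms]
= 3(k^2 + 6k + 9 - 9) - 13    [add and subtract 9 inside the bracket]
= 3(k + 3)^2 - 27 - 13    [perfect-square identity]
= 3(k + 3)^2 - 40    [combine constants]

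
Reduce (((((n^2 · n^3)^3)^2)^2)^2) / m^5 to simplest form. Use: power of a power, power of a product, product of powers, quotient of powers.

(((((n^2 · n^3)^3)^2)^2)^2) / m^5
= ((((n^2 · n^3)^3)^2)^4) / m^5    [power of a power]
= (((n^2 · n^3)^3)^8) / m^5    [power of a power]
= ((n^2 · n^3)^24) / m^5    [power of a power]
= (((n^2)^24) · ((n^3)^24)) / m^5    [power of a product]
= (n^48 · ((n^3)^24)) / m^5    [power of a power]
= (n^48 · n^72) / m^5    [power of a power]
= n^120 / m^5    [product of powers]
= m^(-5)n^120    [quotient of powers]

m^(-5)n^120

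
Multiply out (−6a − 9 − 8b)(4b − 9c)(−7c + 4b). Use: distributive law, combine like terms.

(−6a − 9 − 8b)(4b − 9c)(−7c + 4b)
= (−24ab + 54ac − 36b + 81c − 32b^2 + 72bc)(−7c + 4b)    [distributive law]
= 168abc − 96ab^2 − 378ac^2 + 216abc + 252bc − 144b^2 − 567c^2 + 324bc + 224b^2c − 128b^3 − 504bc^2 + 288b^2c    [distributive law]
= 384abc − 96ab^2 − 378ac^2 + 576bc − 144b^2 − 567c^2 + 512b^2c − 128b^3 − 504bc^2    [combine like terms]

384abc − 96ab^2 − 378ac^2 + 576bc − 144b^2 − 567c^2 + 512b^2c − 128b^3 − 504bc^2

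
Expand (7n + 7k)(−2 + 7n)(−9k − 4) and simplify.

−70kn + 56n − 441kn^2 − 196n^2 + 126k^2 + 56k − 441k^2n

(7n + 7k)(−2 + 7n)(−9k − 4)
= (−14n + 49n^2 − 14k + 49kn)(−9k − 4)    [distributive law]
= 126kn + 56n − 441kn^2 − 196n^2 + 126k^2 + 56k − 441k^2n − 196kn    [distributive law]
= −70kn + 56n − 441kn^2 − 196n^2 + 126k^2 + 56k − 441k^2n    [combine like terms]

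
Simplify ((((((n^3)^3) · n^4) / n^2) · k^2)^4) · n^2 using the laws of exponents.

k^8n^46

((((((n^3)^3) · n^4) / n^2) · k^2)^4) · n^2
= ((((((n^3)^3) · n^4) / n^2)^4) · ((k^2)^4)) · n^2    [power of a product]
= ((((((n^3)^3) · n^4)^4) / ((n^2)^4)) · ((k^2)^4)) · n^2    [power of a quotient]
= ((((((n^3)^3)^4) · ((n^4)^4)) / ((n^2)^4)) · ((k^2)^4)) · n^2    [power of a product]
= (((((n^3)^12) · ((n^4)^4)) / ((n^2)^4)) · ((k^2)^4)) · n^2    [power of a power]
= (((n^36 · ((n^4)^4)) / ((n^2)^4)) · ((k^2)^4)) · n^2    [power of a power]
= (((n^36 · n^16) / ((n^2)^4)) · ((k^2)^4)) · n^2    [power of a power]
= ((n^52 / ((n^2)^4)) · ((k^2)^4)) · n^2    [product of powers]
= ((n^52 / n^8) · ((k^2)^4)) · n^2    [power of a power]
= (n^44 · ((k^2)^4)) · n^2    [quotient of powers]
= (n^44 · k^8) · n^2    [power of a power]
= k^8n^46    [product of powers]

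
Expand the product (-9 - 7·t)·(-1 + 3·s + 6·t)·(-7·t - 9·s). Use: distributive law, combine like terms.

-63·t - 81·s + 612·s·t + 243·s^2 + 329·t^2 + 525·s·t^2 + 189·s^2·t + 294·t^3

(-9 - 7·t)·(-1 + 3·s + 6·t)·(-7·t - 9·s)
= (9 - 27·s - 54·t + 7·t - 21·s·t - 42·t^2)·(-7·t - 9·s)    [distributive law]
= (9 - 27·s - 47·t - 21·s·t - 42·t^2)·(-7·t - 9·s)    [combine like terms]
= -63·t - 81·s + 189·s·t + 243·s^2 + 329·t^2 + 423·s·t + 147·s·t^2 + 189·s^2·t + 294·t^3 + 378·s·t^2    [distributive law]
= -63·t - 81·s + 612·s·t + 243·s^2 + 329·t^2 + 525·s·t^2 + 189·s^2·t + 294·t^3    [combine like terms]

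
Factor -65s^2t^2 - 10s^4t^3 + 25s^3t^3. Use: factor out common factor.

-65s^2t^2 - 10s^4t^3 + 25s^3t^3
= 5(-13s^2t^2 - 2s^4t^3 + 5s^3t^3)    [factor out 5]
= 5s^2t^2(-13 - 2s^2t + 5st)    [factor out s^2t^2]

5s^2t^2(-13 - 2s^2t + 5st)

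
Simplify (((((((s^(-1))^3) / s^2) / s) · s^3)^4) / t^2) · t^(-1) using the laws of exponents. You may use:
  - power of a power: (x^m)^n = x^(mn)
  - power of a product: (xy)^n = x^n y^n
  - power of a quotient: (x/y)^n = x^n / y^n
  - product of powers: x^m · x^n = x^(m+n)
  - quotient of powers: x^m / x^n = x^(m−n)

(((((((s^(-1))^3) / s^2) / s) · s^3)^4) / t^2) · t^(-1)
= (((((((s^(-1))^3) / s^2) / s)^4) · ((s^3)^4)) / t^2) · t^(-1)    [power of a product]
= (((((((s^(-1))^3) / s^2)^4) / (s^4)) · ((s^3)^4)) / t^2) · t^(-1)    [power of a quotient]
= (((((((s^(-1))^3)^4) / ((s^2)^4)) / (s^4)) · ((s^3)^4)) / t^2) · t^(-1)    [power of a quotient]
= ((((((s^(-1))^12) / ((s^2)^4)) / (s^4)) · ((s^3)^4)) / t^2) · t^(-1)    [power of a power]
= ((((s^(-12) / ((s^2)^4)) / (s^4)) · ((s^3)^4)) / t^2) · t^(-1)    [power of a power]
= ((((s^(-12) / s^8) / (s^4)) · ((s^3)^4)) / t^2) · t^(-1)    [power of a power]
= (((s^(-20) / (s^4)) · ((s^3)^4)) / t^2) · t^(-1)    [quotient of powers]
= ((s^(-24) · ((s^3)^4)) / t^2) · t^(-1)    [quotient of powers]
= ((s^(-24) · s^12) / t^2) · t^(-1)    [power of a power]
= (s^(-12) / t^2) · t^(-1)    [product of powers]
= s^(-12)t^(-3)    [quotient of powers]

s^(-12)t^(-3)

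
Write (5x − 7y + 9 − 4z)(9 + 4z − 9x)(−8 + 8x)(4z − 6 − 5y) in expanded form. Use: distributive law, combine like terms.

6432xz − 5616x + 1368xy − 2400x^2z − 432x^2 − 3384x^2y − 1024xz^2 − 448xyz + 1792x^2z^2 − 224x^2yz − 1440x^3z + 2160x^3 + 1800x^3y + 672yz + 216y − 2520y^2 + 5040xy^2 + 256yz^2 − 1120y^2z − 256xyz^2 + 1120xy^2z − 2520x^2y^2 − 2592z + 3888 + 512z^3 − 768z^2 − 512xz^3

(5x − 7y + 9 − 4z)(9 + 4z − 9x)(−8 + 8x)(4z − 6 − 5y)
= (45x + 20xz − 45x^2 − 63y − 28yz + 63xy + 81 + 36z − 81x − 36z − 16z^2 + 36xz)(−8 + 8x)(4z − 6 − 5y)    [distributive law]
= (−36x + 56xz − 45x^2 − 63y − 28yz + 63xy + 81 − 16z^2)(−8 + 8x)(4z − 6 − 5y)    [combine like terms]
= (288x − 288x^2 − 448xz + 448x^2z + 360x^2 − 360x^3 + 504y − 504xy + 224yz − 224xyz − 504xy + 504x^2y − 648 + 648x + 128z^2 − 128xz^2)(4z − 6 − 5y)    [distributive law]
= (936x + 72x^2 − 448xz + 448x^2z − 360x^3 + 504y − 1008xy + 224yz − 224xyz + 504x^2y − 648 + 128z^2 − 128xz^2)(4z − 6 − 5y)    [combine like terms]
= 3744xz − 5616x − 4680xy + 288x^2z − 432x^2 − 360x^2y − 1792xz^2 + 2688xz + 2240xyz + 1792x^2z^2 − 2688x^2z − 2240x^2yz − 1440x^3z + 2160x^3 + 1800x^3y + 2016yz − 3024y − 2520y^2 − 4032xyz + 6048xy + 5040xy^2 + 896yz^2 − 1344yz − 1120y^2z − 896xyz^2 + 1344xyz + 1120xy^2z + 2016x^2yz − 3024x^2y − 2520x^2y^2 − 2592z + 3888 + 3240y + 512z^3 − 768z^2 − 640yz^2 − 512xz^3 + 768xz^2 + 640xyz^2    [distributive law]
= 6432xz − 5616x + 1368xy − 2400x^2z − 432x^2 − 3384x^2y − 1024xz^2 − 448xyz + 1792x^2z^2 − 224x^2yz − 1440x^3z + 2160x^3 + 1800x^3y + 672yz + 216y − 2520y^2 + 5040xy^2 + 256yz^2 − 1120y^2z − 256xyz^2 + 1120xy^2z − 2520x^2y^2 − 2592z + 3888 + 512z^3 − 768z^2 − 512xz^3    [combine like terms]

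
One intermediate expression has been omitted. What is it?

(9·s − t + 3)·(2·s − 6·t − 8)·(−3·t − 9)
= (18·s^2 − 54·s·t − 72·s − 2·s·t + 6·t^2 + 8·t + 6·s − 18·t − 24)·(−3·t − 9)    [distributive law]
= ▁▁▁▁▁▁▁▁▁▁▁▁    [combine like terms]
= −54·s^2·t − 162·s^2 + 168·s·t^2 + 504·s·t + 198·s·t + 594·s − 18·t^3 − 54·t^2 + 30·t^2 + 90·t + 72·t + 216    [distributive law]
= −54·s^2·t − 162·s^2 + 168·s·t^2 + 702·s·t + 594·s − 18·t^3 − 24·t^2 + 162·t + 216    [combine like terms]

After combine like terms, the bracketed line is:

(18·s^2 − 56·s·t − 66·s + 6·t^2 − 10·t − 24)·(−3·t − 9)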